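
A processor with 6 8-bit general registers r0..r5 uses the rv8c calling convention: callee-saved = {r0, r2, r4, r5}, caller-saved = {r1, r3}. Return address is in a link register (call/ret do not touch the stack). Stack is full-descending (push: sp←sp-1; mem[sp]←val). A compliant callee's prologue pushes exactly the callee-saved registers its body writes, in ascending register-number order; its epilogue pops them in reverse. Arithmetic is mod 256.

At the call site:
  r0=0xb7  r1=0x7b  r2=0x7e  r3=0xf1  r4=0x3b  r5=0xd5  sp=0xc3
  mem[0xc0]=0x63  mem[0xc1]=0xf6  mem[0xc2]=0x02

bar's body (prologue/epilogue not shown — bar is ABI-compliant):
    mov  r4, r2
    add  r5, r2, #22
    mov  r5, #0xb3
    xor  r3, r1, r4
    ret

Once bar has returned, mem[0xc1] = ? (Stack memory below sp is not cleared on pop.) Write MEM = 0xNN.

MEM = 0xd5

prologue: push r4 -> mem[0xc2]=0x3b, sp=0xc2
prologue: push r5 -> mem[0xc1]=0xd5, sp=0xc1
body[0] mov  r4, r2 -> r4=0x7e
body[1] add  r5, r2, #22 -> r5=0x94
body[2] mov  r5, #0xb3 -> r5=0xb3
body[3] xor  r3, r1, r4 -> r3=0x05
epilogue: pop r5=0xd5, sp=0xc2
epilogue: pop r4=0x3b, sp=0xc3
prologue pushed ['r4', 'r5'] at ['0xc2', '0xc1']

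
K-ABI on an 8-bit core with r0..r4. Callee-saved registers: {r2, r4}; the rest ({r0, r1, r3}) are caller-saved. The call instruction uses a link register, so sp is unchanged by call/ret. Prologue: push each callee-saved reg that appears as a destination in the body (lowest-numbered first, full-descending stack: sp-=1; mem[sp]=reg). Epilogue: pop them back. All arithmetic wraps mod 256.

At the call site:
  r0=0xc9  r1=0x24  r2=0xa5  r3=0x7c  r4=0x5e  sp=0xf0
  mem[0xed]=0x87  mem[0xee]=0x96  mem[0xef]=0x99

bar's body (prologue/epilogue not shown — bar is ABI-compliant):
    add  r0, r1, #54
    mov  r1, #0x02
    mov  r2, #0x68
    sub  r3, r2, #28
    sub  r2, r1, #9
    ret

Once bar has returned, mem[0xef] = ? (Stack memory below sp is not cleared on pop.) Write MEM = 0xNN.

prologue: push r2 -> mem[0xef]=0xa5, sp=0xef
body[0] add  r0, r1, #54 -> r0=0x5a
body[1] mov  r1, #0x02 -> r1=0x02
body[2] mov  r2, #0x68 -> r2=0x68
body[3] sub  r3, r2, #28 -> r3=0x4c
body[4] sub  r2, r1, #9 -> r2=0xf9
epilogue: pop r2=0xa5, sp=0xf0
prologue pushed ['r2'] at ['0xef']

MEM = 0xa5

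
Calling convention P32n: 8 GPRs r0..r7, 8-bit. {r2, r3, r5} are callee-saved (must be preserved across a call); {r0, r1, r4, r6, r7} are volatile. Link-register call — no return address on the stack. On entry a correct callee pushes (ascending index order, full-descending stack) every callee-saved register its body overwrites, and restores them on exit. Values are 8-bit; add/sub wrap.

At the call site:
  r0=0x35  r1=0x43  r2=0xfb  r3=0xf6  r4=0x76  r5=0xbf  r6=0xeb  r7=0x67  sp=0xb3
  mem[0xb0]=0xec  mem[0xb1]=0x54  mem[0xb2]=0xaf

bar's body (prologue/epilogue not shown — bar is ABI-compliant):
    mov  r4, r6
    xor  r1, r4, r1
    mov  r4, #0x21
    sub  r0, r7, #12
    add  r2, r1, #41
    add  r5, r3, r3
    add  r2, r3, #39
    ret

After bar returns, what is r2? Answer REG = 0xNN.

prologue: push r2 -> mem[0xb2]=0xfb, sp=0xb2
prologue: push r5 -> mem[0xb1]=0xbf, sp=0xb1
body[0] mov  r4, r6 -> r4=0xeb
body[1] xor  r1, r4, r1 -> r1=0xa8
body[2] mov  r4, #0x21 -> r4=0x21
body[3] sub  r0, r7, #12 -> r0=0x5b
body[4] add  r2, r1, #41 -> r2=0xd1
body[5] add  r5, r3, r3 -> r5=0xec
body[6] add  r2, r3, #39 -> r2=0x1d
epilogue: pop r5=0xbf, sp=0xb2
epilogue: pop r2=0xfb, sp=0xb3
r2 is callee-saved -> restored

REG = 0xfb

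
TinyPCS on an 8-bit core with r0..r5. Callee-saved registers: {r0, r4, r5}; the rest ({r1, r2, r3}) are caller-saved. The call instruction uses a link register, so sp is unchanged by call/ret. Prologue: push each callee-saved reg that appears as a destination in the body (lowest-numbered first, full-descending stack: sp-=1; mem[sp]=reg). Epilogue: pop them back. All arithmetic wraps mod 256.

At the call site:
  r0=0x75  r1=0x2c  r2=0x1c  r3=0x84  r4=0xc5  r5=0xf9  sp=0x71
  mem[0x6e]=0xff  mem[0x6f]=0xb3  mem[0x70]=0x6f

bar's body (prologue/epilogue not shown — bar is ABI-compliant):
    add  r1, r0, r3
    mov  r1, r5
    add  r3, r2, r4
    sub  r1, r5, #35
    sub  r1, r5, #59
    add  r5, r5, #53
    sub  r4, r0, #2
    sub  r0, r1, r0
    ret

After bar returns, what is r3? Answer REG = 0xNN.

REG = 0xe1

prologue: push r0 -> mem[0x70]=0x75, sp=0x70
prologue: push r4 -> mem[0x6f]=0xc5, sp=0x6f
prologue: push r5 -> mem[0x6e]=0xf9, sp=0x6e
body[0] add  r1, r0, r3 -> r1=0xf9
body[1] mov  r1, r5 -> r1=0xf9
body[2] add  r3, r2, r4 -> r3=0xe1
body[3] sub  r1, r5, #35 -> r1=0xd6
body[4] sub  r1, r5, #59 -> r1=0xbe
body[5] add  r5, r5, #53 -> r5=0x2e
body[6] sub  r4, r0, #2 -> r4=0x73
body[7] sub  r0, r1, r0 -> r0=0x49
epilogue: pop r5=0xf9, sp=0x6f
epilogue: pop r4=0xc5, sp=0x70
epilogue: pop r0=0x75, sp=0x71
r3 is caller-saved -> body value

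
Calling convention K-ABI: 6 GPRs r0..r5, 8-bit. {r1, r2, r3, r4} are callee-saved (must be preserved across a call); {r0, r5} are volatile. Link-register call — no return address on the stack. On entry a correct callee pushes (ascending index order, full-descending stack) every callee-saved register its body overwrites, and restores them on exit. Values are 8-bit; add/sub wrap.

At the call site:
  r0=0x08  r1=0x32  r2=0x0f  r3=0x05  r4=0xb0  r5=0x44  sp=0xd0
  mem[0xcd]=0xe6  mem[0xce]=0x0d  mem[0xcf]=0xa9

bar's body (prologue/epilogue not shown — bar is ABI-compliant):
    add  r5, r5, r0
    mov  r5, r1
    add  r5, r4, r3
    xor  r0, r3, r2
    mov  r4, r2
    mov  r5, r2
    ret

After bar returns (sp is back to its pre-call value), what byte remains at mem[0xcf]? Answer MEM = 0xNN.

prologue: push r4 -> mem[0xcf]=0xb0, sp=0xcf
body[0] add  r5, r5, r0 -> r5=0x4c
body[1] mov  r5, r1 -> r5=0x32
body[2] add  r5, r4, r3 -> r5=0xb5
body[3] xor  r0, r3, r2 -> r0=0x0a
body[4] mov  r4, r2 -> r4=0x0f
body[5] mov  r5, r2 -> r5=0x0f
epilogue: pop r4=0xb0, sp=0xd0
prologue pushed ['r4'] at ['0xcf']

MEM = 0xb0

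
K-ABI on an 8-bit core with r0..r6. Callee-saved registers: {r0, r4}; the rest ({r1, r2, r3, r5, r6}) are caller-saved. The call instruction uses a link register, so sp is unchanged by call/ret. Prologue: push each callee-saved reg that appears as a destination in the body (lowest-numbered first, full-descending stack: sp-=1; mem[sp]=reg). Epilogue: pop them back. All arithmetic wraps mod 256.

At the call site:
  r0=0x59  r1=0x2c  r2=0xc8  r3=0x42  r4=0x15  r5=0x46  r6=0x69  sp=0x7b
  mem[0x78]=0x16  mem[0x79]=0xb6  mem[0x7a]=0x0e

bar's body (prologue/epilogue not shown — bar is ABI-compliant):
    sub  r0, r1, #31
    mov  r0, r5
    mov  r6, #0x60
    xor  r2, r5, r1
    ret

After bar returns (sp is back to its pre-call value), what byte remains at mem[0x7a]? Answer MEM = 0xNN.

MEM = 0x59

prologue: push r0 -> mem[0x7a]=0x59, sp=0x7a
body[0] sub  r0, r1, #31 -> r0=0x0d
body[1] mov  r0, r5 -> r0=0x46
body[2] mov  r6, #0x60 -> r6=0x60
body[3] xor  r2, r5, r1 -> r2=0x6a
epilogue: pop r0=0x59, sp=0x7b
prologue pushed ['r0'] at ['0x7a']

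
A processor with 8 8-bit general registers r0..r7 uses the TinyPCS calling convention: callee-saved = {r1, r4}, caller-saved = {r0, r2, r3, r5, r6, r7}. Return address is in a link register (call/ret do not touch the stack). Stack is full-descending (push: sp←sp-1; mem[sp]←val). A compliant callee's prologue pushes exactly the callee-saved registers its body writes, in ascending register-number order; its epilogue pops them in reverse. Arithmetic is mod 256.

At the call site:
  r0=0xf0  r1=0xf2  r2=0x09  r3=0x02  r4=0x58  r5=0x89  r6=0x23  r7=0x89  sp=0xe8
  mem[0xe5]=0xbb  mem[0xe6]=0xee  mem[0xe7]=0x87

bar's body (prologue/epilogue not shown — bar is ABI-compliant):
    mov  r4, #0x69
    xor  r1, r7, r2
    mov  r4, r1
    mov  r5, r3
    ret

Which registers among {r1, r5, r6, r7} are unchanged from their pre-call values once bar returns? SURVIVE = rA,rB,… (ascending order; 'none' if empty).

SURVIVE = r1,r6,r7

prologue: push r1 -> mem[0xe7]=0xf2, sp=0xe7
prologue: push r4 -> mem[0xe6]=0x58, sp=0xe6
body[0] mov  r4, #0x69 -> r4=0x69
body[1] xor  r1, r7, r2 -> r1=0x80
body[2] mov  r4, r1 -> r4=0x80
body[3] mov  r5, r3 -> r5=0x02
epilogue: pop r4=0x58, sp=0xe7
epilogue: pop r1=0xf2, sp=0xe8
r1: callee-saved, written=True
r5: caller-saved, written=True
r6: caller-saved, written=False
r7: caller-saved, written=False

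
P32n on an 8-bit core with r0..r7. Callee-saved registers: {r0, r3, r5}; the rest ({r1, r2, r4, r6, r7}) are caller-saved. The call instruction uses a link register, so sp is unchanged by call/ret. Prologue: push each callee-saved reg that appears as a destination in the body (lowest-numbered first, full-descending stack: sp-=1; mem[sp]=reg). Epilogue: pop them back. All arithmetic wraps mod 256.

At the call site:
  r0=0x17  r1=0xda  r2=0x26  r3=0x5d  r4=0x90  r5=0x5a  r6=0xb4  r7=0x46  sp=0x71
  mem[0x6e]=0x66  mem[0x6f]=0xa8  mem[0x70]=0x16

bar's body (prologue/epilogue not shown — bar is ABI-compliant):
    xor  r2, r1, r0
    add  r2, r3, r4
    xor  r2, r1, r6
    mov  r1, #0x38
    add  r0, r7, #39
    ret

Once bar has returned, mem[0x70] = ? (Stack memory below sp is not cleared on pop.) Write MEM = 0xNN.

MEM = 0x17

prologue: push r0 -> mem[0x70]=0x17, sp=0x70
body[0] xor  r2, r1, r0 -> r2=0xcd
body[1] add  r2, r3, r4 -> r2=0xed
body[2] xor  r2, r1, r6 -> r2=0x6e
body[3] mov  r1, #0x38 -> r1=0x38
body[4] add  r0, r7, #39 -> r0=0x6d
epilogue: pop r0=0x17, sp=0x71
prologue pushed ['r0'] at ['0x70']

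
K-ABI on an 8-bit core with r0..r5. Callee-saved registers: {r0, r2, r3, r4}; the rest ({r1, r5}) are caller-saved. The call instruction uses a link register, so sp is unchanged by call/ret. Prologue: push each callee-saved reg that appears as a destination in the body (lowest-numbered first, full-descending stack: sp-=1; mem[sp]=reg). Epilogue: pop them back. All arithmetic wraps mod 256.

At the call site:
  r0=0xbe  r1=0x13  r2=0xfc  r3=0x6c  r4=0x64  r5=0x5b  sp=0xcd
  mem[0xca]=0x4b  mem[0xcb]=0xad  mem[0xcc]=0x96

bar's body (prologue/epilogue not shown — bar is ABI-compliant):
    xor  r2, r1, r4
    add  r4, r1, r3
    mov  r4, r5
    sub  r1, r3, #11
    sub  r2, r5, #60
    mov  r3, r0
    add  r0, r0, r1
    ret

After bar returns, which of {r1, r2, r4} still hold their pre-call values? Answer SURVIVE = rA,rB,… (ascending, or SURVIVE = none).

prologue: push r0 -> mem[0xcc]=0xbe, sp=0xcc
prologue: push r2 -> mem[0xcb]=0xfc, sp=0xcb
prologue: push r3 -> mem[0xca]=0x6c, sp=0xca
prologue: push r4 -> mem[0xc9]=0x64, sp=0xc9
body[0] xor  r2, r1, r4 -> r2=0x77
body[1] add  r4, r1, r3 -> r4=0x7f
body[2] mov  r4, r5 -> r4=0x5b
body[3] sub  r1, r3, #11 -> r1=0x61
body[4] sub  r2, r5, #60 -> r2=0x1f
body[5] mov  r3, r0 -> r3=0xbe
body[6] add  r0, r0, r1 -> r0=0x1f
epilogue: pop r4=0x64, sp=0xca
epilogue: pop r3=0x6c, sp=0xcb
epilogue: pop r2=0xfc, sp=0xcc
epilogue: pop r0=0xbe, sp=0xcd
r1: caller-saved, written=True
r2: callee-saved, written=True
r4: callee-saved, written=True

SURVIVE = r2,r4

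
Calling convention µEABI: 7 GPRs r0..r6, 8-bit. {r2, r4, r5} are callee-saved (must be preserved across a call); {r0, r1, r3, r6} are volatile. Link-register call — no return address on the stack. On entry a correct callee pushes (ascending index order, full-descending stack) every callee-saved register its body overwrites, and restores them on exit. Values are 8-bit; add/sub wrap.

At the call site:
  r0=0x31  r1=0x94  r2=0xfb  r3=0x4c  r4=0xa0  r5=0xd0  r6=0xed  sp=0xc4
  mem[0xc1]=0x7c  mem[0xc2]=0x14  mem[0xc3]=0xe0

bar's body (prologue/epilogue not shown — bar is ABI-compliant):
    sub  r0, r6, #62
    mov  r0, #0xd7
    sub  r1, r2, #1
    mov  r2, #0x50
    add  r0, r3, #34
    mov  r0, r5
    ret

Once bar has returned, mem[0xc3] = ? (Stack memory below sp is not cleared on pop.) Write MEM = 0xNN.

MEM = 0xfb

prologue: push r2 → mem[0xc3]=0xfb, sp=0xc3
body[0] sub  r0, r6, #62 → r0=0xaf
body[1] mov  r0, #0xd7 → r0=0xd7
body[2] sub  r1, r2, #1 → r1=0xfa
body[3] mov  r2, #0x50 → r2=0x50
body[4] add  r0, r3, #34 → r0=0x6e
body[5] mov  r0, r5 → r0=0xd0
epilogue: pop r2=0xfb, sp=0xc4
prologue pushed ['r2'] at ['0xc3']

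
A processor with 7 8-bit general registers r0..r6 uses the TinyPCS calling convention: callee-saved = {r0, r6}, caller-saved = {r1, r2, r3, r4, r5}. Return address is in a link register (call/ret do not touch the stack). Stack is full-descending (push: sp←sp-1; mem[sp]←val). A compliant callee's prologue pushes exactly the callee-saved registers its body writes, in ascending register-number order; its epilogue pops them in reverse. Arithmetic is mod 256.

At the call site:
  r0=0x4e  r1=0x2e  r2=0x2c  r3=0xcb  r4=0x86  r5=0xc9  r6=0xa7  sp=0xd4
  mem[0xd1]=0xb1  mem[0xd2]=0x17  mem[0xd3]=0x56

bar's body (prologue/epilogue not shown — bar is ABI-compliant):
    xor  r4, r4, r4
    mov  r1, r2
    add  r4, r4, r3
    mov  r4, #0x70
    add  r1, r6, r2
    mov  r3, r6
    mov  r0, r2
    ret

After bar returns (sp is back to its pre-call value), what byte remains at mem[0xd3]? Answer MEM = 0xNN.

MEM = 0x4e

prologue: push r0 → mem[0xd3]=0x4e, sp=0xd3
body[0] xor  r4, r4, r4 → r4=0x00
body[1] mov  r1, r2 → r1=0x2c
body[2] add  r4, r4, r3 → r4=0xcb
body[3] mov  r4, #0x70 → r4=0x70
body[4] add  r1, r6, r2 → r1=0xd3
body[5] mov  r3, r6 → r3=0xa7
body[6] mov  r0, r2 → r0=0x2c
epilogue: pop r0=0x4e, sp=0xd4
prologue pushed ['r0'] at ['0xd3']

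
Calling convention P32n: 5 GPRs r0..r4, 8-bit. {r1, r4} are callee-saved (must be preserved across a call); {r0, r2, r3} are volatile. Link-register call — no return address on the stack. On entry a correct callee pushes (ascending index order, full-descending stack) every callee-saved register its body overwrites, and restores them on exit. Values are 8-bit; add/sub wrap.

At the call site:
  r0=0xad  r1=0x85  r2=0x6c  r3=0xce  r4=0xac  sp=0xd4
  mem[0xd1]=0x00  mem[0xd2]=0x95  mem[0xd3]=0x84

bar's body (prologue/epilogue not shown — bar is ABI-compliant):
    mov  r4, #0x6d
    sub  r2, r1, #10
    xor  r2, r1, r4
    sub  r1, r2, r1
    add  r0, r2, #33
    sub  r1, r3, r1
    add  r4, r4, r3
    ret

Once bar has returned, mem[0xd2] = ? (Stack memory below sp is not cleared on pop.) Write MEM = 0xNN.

prologue: push r1 -> mem[0xd3]=0x85, sp=0xd3
prologue: push r4 -> mem[0xd2]=0xac, sp=0xd2
body[0] mov  r4, #0x6d -> r4=0x6d
body[1] sub  r2, r1, #10 -> r2=0x7b
body[2] xor  r2, r1, r4 -> r2=0xe8
body[3] sub  r1, r2, r1 -> r1=0x63
body[4] add  r0, r2, #33 -> r0=0x09
body[5] sub  r1, r3, r1 -> r1=0x6b
body[6] add  r4, r4, r3 -> r4=0x3b
epilogue: pop r4=0xac, sp=0xd3
epilogue: pop r1=0x85, sp=0xd4
prologue pushed ['r1', 'r4'] at ['0xd3', '0xd2']

MEM = 0xac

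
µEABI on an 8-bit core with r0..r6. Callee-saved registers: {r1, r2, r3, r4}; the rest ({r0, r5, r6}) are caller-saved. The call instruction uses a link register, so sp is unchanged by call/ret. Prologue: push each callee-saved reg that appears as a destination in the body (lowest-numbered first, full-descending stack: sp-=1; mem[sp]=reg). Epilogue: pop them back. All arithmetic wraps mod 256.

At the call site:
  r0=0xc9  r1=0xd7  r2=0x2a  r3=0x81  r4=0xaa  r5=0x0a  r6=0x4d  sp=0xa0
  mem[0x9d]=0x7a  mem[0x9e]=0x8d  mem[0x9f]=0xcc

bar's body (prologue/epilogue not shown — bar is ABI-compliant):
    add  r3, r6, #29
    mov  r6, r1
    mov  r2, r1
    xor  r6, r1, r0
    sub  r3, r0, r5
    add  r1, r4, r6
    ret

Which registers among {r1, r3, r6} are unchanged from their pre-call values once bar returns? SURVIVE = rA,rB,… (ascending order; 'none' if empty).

prologue: push r1 → mem[0x9f]=0xd7, sp=0x9f
prologue: push r2 → mem[0x9e]=0x2a, sp=0x9e
prologue: push r3 → mem[0x9d]=0x81, sp=0x9d
body[0] add  r3, r6, #29 → r3=0x6a
body[1] mov  r6, r1 → r6=0xd7
body[2] mov  r2, r1 → r2=0xd7
body[3] xor  r6, r1, r0 → r6=0x1e
body[4] sub  r3, r0, r5 → r3=0xbf
body[5] add  r1, r4, r6 → r1=0xc8
epilogue: pop r3=0x81, sp=0x9e
epilogue: pop r2=0x2a, sp=0x9f
epilogue: pop r1=0xd7, sp=0xa0
r1: callee-saved, written=True
r3: callee-saved, written=True
r6: caller-saved, written=True

SURVIVE = r1,r3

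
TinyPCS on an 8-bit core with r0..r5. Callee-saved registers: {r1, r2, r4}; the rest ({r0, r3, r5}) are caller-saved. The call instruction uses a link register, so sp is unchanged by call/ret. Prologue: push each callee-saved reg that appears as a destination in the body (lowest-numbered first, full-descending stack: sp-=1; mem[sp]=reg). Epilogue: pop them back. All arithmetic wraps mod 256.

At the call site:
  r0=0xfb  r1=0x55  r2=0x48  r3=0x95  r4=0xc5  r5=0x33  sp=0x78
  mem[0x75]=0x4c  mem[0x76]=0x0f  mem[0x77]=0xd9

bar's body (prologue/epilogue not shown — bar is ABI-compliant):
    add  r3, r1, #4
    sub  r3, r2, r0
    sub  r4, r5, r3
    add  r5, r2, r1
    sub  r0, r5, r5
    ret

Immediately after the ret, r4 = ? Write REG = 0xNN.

REG = 0xc5

prologue: push r4 → mem[0x77]=0xc5, sp=0x77
body[0] add  r3, r1, #4 → r3=0x59
body[1] sub  r3, r2, r0 → r3=0x4d
body[2] sub  r4, r5, r3 → r4=0xe6
body[3] add  r5, r2, r1 → r5=0x9d
body[4] sub  r0, r5, r5 → r0=0x00
epilogue: pop r4=0xc5, sp=0x78
r4 is callee-saved → restored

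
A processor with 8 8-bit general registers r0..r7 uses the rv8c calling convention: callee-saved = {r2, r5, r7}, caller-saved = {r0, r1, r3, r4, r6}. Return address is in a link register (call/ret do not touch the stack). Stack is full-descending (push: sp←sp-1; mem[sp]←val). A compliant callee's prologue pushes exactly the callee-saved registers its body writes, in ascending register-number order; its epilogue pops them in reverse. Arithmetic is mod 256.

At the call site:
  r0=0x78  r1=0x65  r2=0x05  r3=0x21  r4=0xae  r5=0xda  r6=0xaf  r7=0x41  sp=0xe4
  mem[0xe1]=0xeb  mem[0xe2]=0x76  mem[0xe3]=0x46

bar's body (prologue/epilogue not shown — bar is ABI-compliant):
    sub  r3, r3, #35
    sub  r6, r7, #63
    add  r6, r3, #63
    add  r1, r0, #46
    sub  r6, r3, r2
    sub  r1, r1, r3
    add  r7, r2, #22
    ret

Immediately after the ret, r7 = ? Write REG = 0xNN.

prologue: push r7 → mem[0xe3]=0x41, sp=0xe3
body[0] sub  r3, r3, #35 → r3=0xfe
body[1] sub  r6, r7, #63 → r6=0x02
body[2] add  r6, r3, #63 → r6=0x3d
body[3] add  r1, r0, #46 → r1=0xa6
body[4] sub  r6, r3, r2 → r6=0xf9
body[5] sub  r1, r1, r3 → r1=0xa8
body[6] add  r7, r2, #22 → r7=0x1b
epilogue: pop r7=0x41, sp=0xe4
r7 is callee-saved → restored

REG = 0x41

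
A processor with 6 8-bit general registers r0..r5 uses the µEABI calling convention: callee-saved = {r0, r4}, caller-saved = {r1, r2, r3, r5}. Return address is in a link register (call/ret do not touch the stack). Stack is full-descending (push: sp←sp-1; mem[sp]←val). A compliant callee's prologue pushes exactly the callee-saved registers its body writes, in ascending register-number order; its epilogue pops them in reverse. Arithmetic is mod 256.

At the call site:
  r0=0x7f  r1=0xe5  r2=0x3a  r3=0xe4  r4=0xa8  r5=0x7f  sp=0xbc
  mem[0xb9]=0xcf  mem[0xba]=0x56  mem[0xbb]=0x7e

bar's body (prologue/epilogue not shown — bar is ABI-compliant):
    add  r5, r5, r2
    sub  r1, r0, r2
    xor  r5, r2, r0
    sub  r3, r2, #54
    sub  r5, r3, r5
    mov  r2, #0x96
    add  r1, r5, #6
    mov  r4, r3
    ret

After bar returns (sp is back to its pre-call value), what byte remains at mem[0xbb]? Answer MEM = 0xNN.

prologue: push r4 → mem[0xbb]=0xa8, sp=0xbb
body[0] add  r5, r5, r2 → r5=0xb9
body[1] sub  r1, r0, r2 → r1=0x45
body[2] xor  r5, r2, r0 → r5=0x45
body[3] sub  r3, r2, #54 → r3=0x04
body[4] sub  r5, r3, r5 → r5=0xbf
body[5] mov  r2, #0x96 → r2=0x96
body[6] add  r1, r5, #6 → r1=0xc5
body[7] mov  r4, r3 → r4=0x04
epilogue: pop r4=0xa8, sp=0xbc
prologue pushed ['r4'] at ['0xbb']

MEM = 0xa8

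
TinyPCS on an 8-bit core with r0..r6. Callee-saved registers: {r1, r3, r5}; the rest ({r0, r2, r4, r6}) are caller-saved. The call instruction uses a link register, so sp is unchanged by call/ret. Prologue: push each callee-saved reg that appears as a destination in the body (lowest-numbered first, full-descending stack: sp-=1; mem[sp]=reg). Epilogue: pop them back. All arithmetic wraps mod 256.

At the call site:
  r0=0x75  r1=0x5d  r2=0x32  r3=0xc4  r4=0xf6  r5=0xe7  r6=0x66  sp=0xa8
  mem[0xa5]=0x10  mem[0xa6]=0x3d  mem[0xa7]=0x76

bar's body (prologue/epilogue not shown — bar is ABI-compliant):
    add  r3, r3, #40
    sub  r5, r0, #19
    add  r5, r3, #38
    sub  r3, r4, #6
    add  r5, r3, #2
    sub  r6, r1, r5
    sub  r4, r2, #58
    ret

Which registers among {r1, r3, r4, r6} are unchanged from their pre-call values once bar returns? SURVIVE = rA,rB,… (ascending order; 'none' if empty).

SURVIVE = r1,r3

prologue: push r3 → mem[0xa7]=0xc4, sp=0xa7
prologue: push r5 → mem[0xa6]=0xe7, sp=0xa6
body[0] add  r3, r3, #40 → r3=0xec
body[1] sub  r5, r0, #19 → r5=0x62
body[2] add  r5, r3, #38 → r5=0x12
body[3] sub  r3, r4, #6 → r3=0xf0
body[4] add  r5, r3, #2 → r5=0xf2
body[5] sub  r6, r1, r5 → r6=0x6b
body[6] sub  r4, r2, #58 → r4=0xf8
epilogue: pop r5=0xe7, sp=0xa7
epilogue: pop r3=0xc4, sp=0xa8
r1: callee-saved, written=False
r3: callee-saved, written=True
r4: caller-saved, written=True
r6: caller-saved, written=True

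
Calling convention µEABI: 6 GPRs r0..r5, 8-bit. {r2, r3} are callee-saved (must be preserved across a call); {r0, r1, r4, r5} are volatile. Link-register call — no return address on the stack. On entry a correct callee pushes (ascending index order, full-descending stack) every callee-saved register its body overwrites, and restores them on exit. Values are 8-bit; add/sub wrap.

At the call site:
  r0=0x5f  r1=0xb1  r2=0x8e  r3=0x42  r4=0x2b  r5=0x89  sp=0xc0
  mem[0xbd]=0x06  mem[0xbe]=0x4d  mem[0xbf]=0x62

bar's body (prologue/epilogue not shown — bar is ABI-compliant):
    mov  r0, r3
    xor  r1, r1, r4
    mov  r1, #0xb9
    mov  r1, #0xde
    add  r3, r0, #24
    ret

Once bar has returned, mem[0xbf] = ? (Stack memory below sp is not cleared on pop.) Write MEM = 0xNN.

prologue: push r3 → mem[0xbf]=0x42, sp=0xbf
body[0] mov  r0, r3 → r0=0x42
body[1] xor  r1, r1, r4 → r1=0x9a
body[2] mov  r1, #0xb9 → r1=0xb9
body[3] mov  r1, #0xde → r1=0xde
body[4] add  r3, r0, #24 → r3=0x5a
epilogue: pop r3=0x42, sp=0xc0
prologue pushed ['r3'] at ['0xbf']

MEM = 0x42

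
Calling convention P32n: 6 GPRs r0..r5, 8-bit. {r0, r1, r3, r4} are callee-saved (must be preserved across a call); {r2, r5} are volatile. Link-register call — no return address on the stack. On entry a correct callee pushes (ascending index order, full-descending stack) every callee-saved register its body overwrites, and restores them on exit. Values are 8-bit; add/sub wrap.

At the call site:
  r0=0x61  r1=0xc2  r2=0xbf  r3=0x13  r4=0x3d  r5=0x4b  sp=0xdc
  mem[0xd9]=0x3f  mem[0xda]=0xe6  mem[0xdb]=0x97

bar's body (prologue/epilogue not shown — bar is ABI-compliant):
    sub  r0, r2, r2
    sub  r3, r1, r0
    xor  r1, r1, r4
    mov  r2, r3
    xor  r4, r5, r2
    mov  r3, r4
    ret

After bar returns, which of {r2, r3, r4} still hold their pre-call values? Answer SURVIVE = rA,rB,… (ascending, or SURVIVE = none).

SURVIVE = r3,r4

prologue: push r0 → mem[0xdb]=0x61, sp=0xdb
prologue: push r1 → mem[0xda]=0xc2, sp=0xda
prologue: push r3 → mem[0xd9]=0x13, sp=0xd9
prologue: push r4 → mem[0xd8]=0x3d, sp=0xd8
body[0] sub  r0, r2, r2 → r0=0x00
body[1] sub  r3, r1, r0 → r3=0xc2
body[2] xor  r1, r1, r4 → r1=0xff
body[3] mov  r2, r3 → r2=0xc2
body[4] xor  r4, r5, r2 → r4=0x89
body[5] mov  r3, r4 → r3=0x89
epilogue: pop r4=0x3d, sp=0xd9
epilogue: pop r3=0x13, sp=0xda
epilogue: pop r1=0xc2, sp=0xdb
epilogue: pop r0=0x61, sp=0xdc
r2: caller-saved, written=True
r3: callee-saved, written=True
r4: callee-saved, written=True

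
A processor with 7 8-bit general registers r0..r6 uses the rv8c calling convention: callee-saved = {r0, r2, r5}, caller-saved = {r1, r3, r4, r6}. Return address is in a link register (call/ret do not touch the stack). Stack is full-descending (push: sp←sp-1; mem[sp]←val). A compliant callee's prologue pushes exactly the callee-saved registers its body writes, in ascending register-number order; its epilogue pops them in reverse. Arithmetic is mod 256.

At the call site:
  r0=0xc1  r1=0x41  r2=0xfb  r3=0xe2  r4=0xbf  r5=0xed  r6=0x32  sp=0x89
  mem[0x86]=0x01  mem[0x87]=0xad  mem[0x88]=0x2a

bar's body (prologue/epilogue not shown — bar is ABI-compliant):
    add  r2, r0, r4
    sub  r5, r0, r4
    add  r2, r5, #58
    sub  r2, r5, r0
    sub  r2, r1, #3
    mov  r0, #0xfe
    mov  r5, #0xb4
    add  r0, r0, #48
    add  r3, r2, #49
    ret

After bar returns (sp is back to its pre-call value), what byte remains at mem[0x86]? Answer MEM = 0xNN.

prologue: push r0 -> mem[0x88]=0xc1, sp=0x88
prologue: push r2 -> mem[0x87]=0xfb, sp=0x87
prologue: push r5 -> mem[0x86]=0xed, sp=0x86
body[0] add  r2, r0, r4 -> r2=0x80
body[1] sub  r5, r0, r4 -> r5=0x02
body[2] add  r2, r5, #58 -> r2=0x3c
body[3] sub  r2, r5, r0 -> r2=0x41
body[4] sub  r2, r1, #3 -> r2=0x3e
body[5] mov  r0, #0xfe -> r0=0xfe
body[6] mov  r5, #0xb4 -> r5=0xb4
body[7] add  r0, r0, #48 -> r0=0x2e
body[8] add  r3, r2, #49 -> r3=0x6f
epilogue: pop r5=0xed, sp=0x87
epilogue: pop r2=0xfb, sp=0x88
epilogue: pop r0=0xc1, sp=0x89
prologue pushed ['r0', 'r2', 'r5'] at ['0x88', '0x87', '0x86']

MEM = 0xed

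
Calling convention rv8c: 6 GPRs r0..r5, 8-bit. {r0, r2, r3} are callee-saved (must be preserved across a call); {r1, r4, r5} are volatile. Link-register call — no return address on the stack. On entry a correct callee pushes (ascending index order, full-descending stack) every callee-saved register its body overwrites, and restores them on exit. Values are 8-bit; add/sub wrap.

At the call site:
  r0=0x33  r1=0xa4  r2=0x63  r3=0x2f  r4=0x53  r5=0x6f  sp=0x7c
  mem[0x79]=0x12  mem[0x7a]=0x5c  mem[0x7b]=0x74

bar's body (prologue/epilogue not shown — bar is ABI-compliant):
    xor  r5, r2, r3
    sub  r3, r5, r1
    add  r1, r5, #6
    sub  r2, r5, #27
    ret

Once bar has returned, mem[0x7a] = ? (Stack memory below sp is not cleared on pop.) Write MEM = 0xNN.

prologue: push r2 -> mem[0x7b]=0x63, sp=0x7b
prologue: push r3 -> mem[0x7a]=0x2f, sp=0x7a
body[0] xor  r5, r2, r3 -> r5=0x4c
body[1] sub  r3, r5, r1 -> r3=0xa8
body[2] add  r1, r5, #6 -> r1=0x52
body[3] sub  r2, r5, #27 -> r2=0x31
epilogue: pop r3=0x2f, sp=0x7b
epilogue: pop r2=0x63, sp=0x7c
prologue pushed ['r2', 'r3'] at ['0x7b', '0x7a']

MEM = 0x2f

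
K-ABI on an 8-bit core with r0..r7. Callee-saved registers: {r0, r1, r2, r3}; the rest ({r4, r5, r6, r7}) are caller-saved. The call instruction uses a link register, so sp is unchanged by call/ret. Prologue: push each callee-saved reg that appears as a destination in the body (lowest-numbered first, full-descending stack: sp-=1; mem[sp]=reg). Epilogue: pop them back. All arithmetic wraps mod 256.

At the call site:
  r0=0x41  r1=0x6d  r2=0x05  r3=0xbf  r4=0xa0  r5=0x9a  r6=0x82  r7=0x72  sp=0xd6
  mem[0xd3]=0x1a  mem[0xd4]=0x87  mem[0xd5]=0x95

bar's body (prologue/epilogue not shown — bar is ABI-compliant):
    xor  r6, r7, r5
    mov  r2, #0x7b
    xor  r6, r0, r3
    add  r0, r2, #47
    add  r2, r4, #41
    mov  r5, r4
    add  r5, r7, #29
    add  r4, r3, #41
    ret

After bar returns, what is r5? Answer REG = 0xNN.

REG = 0x8f

prologue: push r0 → mem[0xd5]=0x41, sp=0xd5
prologue: push r2 → mem[0xd4]=0x05, sp=0xd4
body[0] xor  r6, r7, r5 → r6=0xe8
body[1] mov  r2, #0x7b → r2=0x7b
body[2] xor  r6, r0, r3 → r6=0xfe
body[3] add  r0, r2, #47 → r0=0xaa
body[4] add  r2, r4, #41 → r2=0xc9
body[5] mov  r5, r4 → r5=0xa0
body[6] add  r5, r7, #29 → r5=0x8f
body[7] add  r4, r3, #41 → r4=0xe8
epilogue: pop r2=0x05, sp=0xd5
epilogue: pop r0=0x41, sp=0xd6
r5 is caller-saved → body value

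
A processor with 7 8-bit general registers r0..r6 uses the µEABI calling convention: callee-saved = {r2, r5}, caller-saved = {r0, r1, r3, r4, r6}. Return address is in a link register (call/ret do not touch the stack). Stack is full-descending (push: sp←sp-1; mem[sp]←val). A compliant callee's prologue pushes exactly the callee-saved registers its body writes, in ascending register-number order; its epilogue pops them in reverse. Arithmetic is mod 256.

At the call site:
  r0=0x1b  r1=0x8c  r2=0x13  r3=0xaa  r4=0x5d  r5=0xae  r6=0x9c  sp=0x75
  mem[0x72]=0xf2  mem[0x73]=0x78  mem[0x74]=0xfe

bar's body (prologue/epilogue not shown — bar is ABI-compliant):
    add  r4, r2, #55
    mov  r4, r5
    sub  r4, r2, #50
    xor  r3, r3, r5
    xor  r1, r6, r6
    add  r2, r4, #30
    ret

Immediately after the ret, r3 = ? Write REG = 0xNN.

prologue: push r2 → mem[0x74]=0x13, sp=0x74
body[0] add  r4, r2, #55 → r4=0x4a
body[1] mov  r4, r5 → r4=0xae
body[2] sub  r4, r2, #50 → r4=0xe1
body[3] xor  r3, r3, r5 → r3=0x04
body[4] xor  r1, r6, r6 → r1=0x00
body[5] add  r2, r4, #30 → r2=0xff
epilogue: pop r2=0x13, sp=0x75
r3 is caller-saved → body value

REG = 0x04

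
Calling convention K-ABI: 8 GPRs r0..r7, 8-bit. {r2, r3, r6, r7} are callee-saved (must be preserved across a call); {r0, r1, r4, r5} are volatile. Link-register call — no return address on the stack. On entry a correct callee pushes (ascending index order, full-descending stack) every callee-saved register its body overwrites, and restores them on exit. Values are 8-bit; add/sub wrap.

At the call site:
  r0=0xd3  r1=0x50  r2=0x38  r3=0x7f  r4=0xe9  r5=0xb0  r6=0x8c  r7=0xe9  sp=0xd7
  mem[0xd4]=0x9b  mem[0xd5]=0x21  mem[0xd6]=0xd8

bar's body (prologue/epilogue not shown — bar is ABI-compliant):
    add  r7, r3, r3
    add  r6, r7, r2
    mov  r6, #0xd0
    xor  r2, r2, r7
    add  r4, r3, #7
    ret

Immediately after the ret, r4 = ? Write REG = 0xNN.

REG = 0x86

prologue: push r2 → mem[0xd6]=0x38, sp=0xd6
prologue: push r6 → mem[0xd5]=0x8c, sp=0xd5
prologue: push r7 → mem[0xd4]=0xe9, sp=0xd4
body[0] add  r7, r3, r3 → r7=0xfe
body[1] add  r6, r7, r2 → r6=0x36
body[2] mov  r6, #0xd0 → r6=0xd0
body[3] xor  r2, r2, r7 → r2=0xc6
body[4] add  r4, r3, #7 → r4=0x86
epilogue: pop r7=0xe9, sp=0xd5
epilogue: pop r6=0x8c, sp=0xd6
epilogue: pop r2=0x38, sp=0xd7
r4 is caller-saved → body value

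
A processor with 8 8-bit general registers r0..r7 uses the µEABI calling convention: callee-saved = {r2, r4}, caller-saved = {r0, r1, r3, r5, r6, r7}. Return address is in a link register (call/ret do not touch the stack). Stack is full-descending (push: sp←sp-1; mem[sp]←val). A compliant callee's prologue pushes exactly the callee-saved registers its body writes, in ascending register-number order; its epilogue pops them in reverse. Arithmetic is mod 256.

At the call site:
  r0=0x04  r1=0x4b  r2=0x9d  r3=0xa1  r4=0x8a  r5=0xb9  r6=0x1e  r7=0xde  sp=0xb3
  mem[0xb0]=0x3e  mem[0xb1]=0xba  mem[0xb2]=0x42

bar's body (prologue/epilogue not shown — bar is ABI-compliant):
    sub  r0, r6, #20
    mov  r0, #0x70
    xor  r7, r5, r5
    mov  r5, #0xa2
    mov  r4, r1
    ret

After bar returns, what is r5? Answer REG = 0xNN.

REG = 0xa2

prologue: push r4 → mem[0xb2]=0x8a, sp=0xb2
body[0] sub  r0, r6, #20 → r0=0x0a
body[1] mov  r0, #0x70 → r0=0x70
body[2] xor  r7, r5, r5 → r7=0x00
body[3] mov  r5, #0xa2 → r5=0xa2
body[4] mov  r4, r1 → r4=0x4b
epilogue: pop r4=0x8a, sp=0xb3
r5 is caller-saved → body value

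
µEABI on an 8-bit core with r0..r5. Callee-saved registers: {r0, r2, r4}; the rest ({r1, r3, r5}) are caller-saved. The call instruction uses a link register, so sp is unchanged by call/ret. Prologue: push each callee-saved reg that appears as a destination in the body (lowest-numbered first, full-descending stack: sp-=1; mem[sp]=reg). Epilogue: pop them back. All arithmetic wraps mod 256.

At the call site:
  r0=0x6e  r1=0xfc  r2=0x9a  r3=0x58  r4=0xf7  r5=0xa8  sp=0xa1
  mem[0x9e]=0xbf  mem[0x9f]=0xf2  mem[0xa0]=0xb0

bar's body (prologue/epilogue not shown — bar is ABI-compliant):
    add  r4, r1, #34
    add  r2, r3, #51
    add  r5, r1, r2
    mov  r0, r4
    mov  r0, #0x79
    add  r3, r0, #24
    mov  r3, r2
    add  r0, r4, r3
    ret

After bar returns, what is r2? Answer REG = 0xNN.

REG = 0x9a

prologue: push r0 -> mem[0xa0]=0x6e, sp=0xa0
prologue: push r2 -> mem[0x9f]=0x9a, sp=0x9f
prologue: push r4 -> mem[0x9e]=0xf7, sp=0x9e
body[0] add  r4, r1, #34 -> r4=0x1e
body[1] add  r2, r3, #51 -> r2=0x8b
body[2] add  r5, r1, r2 -> r5=0x87
body[3] mov  r0, r4 -> r0=0x1e
body[4] mov  r0, #0x79 -> r0=0x79
body[5] add  r3, r0, #24 -> r3=0x91
body[6] mov  r3, r2 -> r3=0x8b
body[7] add  r0, r4, r3 -> r0=0xa9
epilogue: pop r4=0xf7, sp=0x9f
epilogue: pop r2=0x9a, sp=0xa0
epilogue: pop r0=0x6e, sp=0xa1
r2 is callee-saved -> restored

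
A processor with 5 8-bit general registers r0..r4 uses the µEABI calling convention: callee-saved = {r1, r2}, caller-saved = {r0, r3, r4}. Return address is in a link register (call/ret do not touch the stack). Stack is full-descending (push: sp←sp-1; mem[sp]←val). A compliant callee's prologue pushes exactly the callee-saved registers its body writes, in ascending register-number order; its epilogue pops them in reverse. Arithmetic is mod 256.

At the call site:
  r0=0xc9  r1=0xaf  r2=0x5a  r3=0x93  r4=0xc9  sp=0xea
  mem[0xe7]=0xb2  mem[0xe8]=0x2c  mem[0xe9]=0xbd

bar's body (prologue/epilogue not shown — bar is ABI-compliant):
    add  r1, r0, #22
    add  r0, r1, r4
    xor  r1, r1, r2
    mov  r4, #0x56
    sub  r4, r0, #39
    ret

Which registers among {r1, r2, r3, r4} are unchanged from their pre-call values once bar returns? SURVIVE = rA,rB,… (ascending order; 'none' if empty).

SURVIVE = r1,r2,r3

prologue: push r1 -> mem[0xe9]=0xaf, sp=0xe9
body[0] add  r1, r0, #22 -> r1=0xdf
body[1] add  r0, r1, r4 -> r0=0xa8
body[2] xor  r1, r1, r2 -> r1=0x85
body[3] mov  r4, #0x56 -> r4=0x56
body[4] sub  r4, r0, #39 -> r4=0x81
epilogue: pop r1=0xaf, sp=0xea
r1: callee-saved, written=True
r2: callee-saved, written=False
r3: caller-saved, written=False
r4: caller-saved, written=True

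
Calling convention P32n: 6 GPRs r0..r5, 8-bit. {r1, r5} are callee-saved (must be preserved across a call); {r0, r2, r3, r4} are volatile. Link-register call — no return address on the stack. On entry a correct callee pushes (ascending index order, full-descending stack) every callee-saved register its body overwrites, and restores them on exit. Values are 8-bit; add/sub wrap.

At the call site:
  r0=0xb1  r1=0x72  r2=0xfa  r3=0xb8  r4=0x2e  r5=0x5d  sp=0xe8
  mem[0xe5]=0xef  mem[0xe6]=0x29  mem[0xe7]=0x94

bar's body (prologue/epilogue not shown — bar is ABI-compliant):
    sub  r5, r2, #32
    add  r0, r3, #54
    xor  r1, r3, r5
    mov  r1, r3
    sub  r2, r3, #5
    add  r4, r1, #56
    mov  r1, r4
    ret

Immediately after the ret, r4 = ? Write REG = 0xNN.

REG = 0xf0

prologue: push r1 -> mem[0xe7]=0x72, sp=0xe7
prologue: push r5 -> mem[0xe6]=0x5d, sp=0xe6
body[0] sub  r5, r2, #32 -> r5=0xda
body[1] add  r0, r3, #54 -> r0=0xee
body[2] xor  r1, r3, r5 -> r1=0x62
body[3] mov  r1, r3 -> r1=0xb8
body[4] sub  r2, r3, #5 -> r2=0xb3
body[5] add  r4, r1, #56 -> r4=0xf0
body[6] mov  r1, r4 -> r1=0xf0
epilogue: pop r5=0x5d, sp=0xe7
epilogue: pop r1=0x72, sp=0xe8
r4 is caller-saved -> body value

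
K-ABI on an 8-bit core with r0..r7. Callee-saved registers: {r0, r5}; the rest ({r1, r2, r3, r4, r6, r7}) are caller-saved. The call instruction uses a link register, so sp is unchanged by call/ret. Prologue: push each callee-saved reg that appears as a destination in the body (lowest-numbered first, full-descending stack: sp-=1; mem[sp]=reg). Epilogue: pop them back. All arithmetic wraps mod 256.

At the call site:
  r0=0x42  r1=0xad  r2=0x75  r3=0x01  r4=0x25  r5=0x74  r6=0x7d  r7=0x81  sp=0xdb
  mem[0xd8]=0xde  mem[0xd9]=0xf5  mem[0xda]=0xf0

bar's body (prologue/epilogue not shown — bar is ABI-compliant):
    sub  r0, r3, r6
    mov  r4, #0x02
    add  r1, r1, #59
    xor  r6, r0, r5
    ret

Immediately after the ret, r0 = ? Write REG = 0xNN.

REG = 0x42

prologue: push r0 -> mem[0xda]=0x42, sp=0xda
body[0] sub  r0, r3, r6 -> r0=0x84
body[1] mov  r4, #0x02 -> r4=0x02
body[2] add  r1, r1, #59 -> r1=0xe8
body[3] xor  r6, r0, r5 -> r6=0xf0
epilogue: pop r0=0x42, sp=0xdb
r0 is callee-saved -> restored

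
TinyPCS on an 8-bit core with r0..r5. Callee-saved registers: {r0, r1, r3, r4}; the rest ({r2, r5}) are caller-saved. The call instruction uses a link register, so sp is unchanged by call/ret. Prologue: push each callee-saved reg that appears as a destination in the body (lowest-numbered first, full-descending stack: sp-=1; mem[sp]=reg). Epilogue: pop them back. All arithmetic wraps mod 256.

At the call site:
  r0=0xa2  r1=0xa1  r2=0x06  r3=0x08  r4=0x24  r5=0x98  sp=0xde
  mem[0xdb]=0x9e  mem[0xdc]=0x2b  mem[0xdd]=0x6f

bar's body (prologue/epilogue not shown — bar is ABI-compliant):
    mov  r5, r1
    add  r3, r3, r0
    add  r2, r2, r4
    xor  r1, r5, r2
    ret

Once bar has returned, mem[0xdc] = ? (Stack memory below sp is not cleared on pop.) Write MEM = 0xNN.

MEM = 0x08

prologue: push r1 → mem[0xdd]=0xa1, sp=0xdd
prologue: push r3 → mem[0xdc]=0x08, sp=0xdc
body[0] mov  r5, r1 → r5=0xa1
body[1] add  r3, r3, r0 → r3=0xaa
body[2] add  r2, r2, r4 → r2=0x2a
body[3] xor  r1, r5, r2 → r1=0x8b
epilogue: pop r3=0x08, sp=0xdd
epilogue: pop r1=0xa1, sp=0xde
prologue pushed ['r1', 'r3'] at ['0xdd', '0xdc']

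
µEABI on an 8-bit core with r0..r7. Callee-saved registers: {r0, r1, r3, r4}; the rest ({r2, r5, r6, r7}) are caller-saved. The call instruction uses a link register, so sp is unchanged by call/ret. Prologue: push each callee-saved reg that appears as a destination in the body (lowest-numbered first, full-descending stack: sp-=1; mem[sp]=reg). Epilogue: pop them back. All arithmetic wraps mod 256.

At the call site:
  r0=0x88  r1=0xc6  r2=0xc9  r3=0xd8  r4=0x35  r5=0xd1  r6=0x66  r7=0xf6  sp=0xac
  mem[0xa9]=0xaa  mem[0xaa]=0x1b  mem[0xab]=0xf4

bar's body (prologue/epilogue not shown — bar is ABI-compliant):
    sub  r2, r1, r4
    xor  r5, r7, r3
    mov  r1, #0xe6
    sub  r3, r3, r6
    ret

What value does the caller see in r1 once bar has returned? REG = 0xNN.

prologue: push r1 → mem[0xab]=0xc6, sp=0xab
prologue: push r3 → mem[0xaa]=0xd8, sp=0xaa
body[0] sub  r2, r1, r4 → r2=0x91
body[1] xor  r5, r7, r3 → r5=0x2e
body[2] mov  r1, #0xe6 → r1=0xe6
body[3] sub  r3, r3, r6 → r3=0x72
epilogue: pop r3=0xd8, sp=0xab
epilogue: pop r1=0xc6, sp=0xac
r1 is callee-saved → restored

REG = 0xc6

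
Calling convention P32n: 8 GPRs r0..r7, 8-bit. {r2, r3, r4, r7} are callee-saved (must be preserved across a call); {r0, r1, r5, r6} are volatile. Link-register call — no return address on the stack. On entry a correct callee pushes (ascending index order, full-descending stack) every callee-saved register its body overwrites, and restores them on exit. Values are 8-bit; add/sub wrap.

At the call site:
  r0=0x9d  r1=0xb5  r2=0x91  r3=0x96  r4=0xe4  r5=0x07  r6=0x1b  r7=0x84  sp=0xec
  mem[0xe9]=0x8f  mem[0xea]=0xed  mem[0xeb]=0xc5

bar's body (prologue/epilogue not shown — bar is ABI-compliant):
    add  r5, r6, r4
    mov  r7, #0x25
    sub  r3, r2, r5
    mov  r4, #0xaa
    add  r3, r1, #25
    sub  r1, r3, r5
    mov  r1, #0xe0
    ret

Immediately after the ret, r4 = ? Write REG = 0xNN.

prologue: push r3 -> mem[0xeb]=0x96, sp=0xeb
prologue: push r4 -> mem[0xea]=0xe4, sp=0xea
prologue: push r7 -> mem[0xe9]=0x84, sp=0xe9
body[0] add  r5, r6, r4 -> r5=0xff
body[1] mov  r7, #0x25 -> r7=0x25
body[2] sub  r3, r2, r5 -> r3=0x92
body[3] mov  r4, #0xaa -> r4=0xaa
body[4] add  r3, r1, #25 -> r3=0xce
body[5] sub  r1, r3, r5 -> r1=0xcf
body[6] mov  r1, #0xe0 -> r1=0xe0
epilogue: pop r7=0x84, sp=0xea
epilogue: pop r4=0xe4, sp=0xeb
epilogue: pop r3=0x96, sp=0xec
r4 is callee-saved -> restored

REG = 0xe4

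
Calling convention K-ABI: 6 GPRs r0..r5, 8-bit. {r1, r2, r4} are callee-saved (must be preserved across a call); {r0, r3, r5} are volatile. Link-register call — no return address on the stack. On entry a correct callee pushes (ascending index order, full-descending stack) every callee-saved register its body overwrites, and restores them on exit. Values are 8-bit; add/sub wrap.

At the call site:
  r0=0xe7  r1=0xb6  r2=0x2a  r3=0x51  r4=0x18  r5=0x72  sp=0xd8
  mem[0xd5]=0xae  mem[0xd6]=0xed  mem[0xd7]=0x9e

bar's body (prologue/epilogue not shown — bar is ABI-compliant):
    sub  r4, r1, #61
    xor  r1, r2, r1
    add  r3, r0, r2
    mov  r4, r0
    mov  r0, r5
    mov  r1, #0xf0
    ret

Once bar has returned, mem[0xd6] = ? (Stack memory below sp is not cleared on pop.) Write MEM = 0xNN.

prologue: push r1 → mem[0xd7]=0xb6, sp=0xd7
prologue: push r4 → mem[0xd6]=0x18, sp=0xd6
body[0] sub  r4, r1, #61 → r4=0x79
body[1] xor  r1, r2, r1 → r1=0x9c
body[2] add  r3, r0, r2 → r3=0x11
body[3] mov  r4, r0 → r4=0xe7
body[4] mov  r0, r5 → r0=0x72
body[5] mov  r1, #0xf0 → r1=0xf0
epilogue: pop r4=0x18, sp=0xd7
epilogue: pop r1=0xb6, sp=0xd8
prologue pushed ['r1', 'r4'] at ['0xd7', '0xd6']

MEM = 0x18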